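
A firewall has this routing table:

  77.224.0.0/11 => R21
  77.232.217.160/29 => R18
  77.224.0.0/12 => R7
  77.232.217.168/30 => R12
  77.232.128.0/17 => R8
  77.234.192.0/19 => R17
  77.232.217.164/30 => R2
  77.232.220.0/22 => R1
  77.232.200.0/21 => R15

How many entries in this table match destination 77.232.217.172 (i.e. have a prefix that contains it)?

Prefixes containing 77.232.217.172:
  77.224.0.0/11 (77.224.0.0 - 77.255.255.255)
  77.224.0.0/12 (77.224.0.0 - 77.239.255.255)
  77.232.128.0/17 (77.232.128.0 - 77.232.255.255)
Total matching entries: 3.

3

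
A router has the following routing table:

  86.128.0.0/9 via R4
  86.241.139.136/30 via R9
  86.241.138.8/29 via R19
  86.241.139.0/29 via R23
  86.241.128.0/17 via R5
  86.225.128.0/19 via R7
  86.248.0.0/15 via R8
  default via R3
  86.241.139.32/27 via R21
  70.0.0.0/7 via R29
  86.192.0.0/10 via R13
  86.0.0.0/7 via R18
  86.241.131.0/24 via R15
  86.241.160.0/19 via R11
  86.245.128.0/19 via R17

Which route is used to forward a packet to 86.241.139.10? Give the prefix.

Entries matching 86.241.139.10:
  0.0.0.0/0 (default, matches everything)
  86.0.0.0/7 (86.0.0.0 - 87.255.255.255)
  86.128.0.0/9 (86.128.0.0 - 86.255.255.255)
  86.192.0.0/10 (86.192.0.0 - 86.255.255.255)
  86.241.128.0/17 (86.241.128.0 - 86.241.255.255)
Most specific is 86.241.128.0/17.

86.241.128.0/17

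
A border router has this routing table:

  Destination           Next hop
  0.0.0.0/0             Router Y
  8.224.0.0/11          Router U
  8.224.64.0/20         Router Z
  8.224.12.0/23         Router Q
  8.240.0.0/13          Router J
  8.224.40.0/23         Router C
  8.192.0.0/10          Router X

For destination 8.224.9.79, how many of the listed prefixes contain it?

Prefixes containing 8.224.9.79:
  0.0.0.0/0 (default, matches everything)
  8.192.0.0/10 (8.192.0.0 - 8.255.255.255)
  8.224.0.0/11 (8.224.0.0 - 8.255.255.255)
Total matching entries: 3.

3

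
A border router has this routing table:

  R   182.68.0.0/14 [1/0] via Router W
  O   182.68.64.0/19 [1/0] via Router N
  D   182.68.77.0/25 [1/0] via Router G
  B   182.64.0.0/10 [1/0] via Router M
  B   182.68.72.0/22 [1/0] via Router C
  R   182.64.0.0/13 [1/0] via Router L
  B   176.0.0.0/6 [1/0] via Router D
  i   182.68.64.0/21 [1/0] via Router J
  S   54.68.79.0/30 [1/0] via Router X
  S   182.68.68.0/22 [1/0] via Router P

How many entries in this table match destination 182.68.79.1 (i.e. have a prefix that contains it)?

4

Prefixes containing 182.68.79.1:
  182.64.0.0/10 (182.64.0.0 - 182.127.255.255)
  182.64.0.0/13 (182.64.0.0 - 182.71.255.255)
  182.68.0.0/14 (182.68.0.0 - 182.71.255.255)
  182.68.64.0/19 (182.68.64.0 - 182.68.95.255)
Total matching entries: 4.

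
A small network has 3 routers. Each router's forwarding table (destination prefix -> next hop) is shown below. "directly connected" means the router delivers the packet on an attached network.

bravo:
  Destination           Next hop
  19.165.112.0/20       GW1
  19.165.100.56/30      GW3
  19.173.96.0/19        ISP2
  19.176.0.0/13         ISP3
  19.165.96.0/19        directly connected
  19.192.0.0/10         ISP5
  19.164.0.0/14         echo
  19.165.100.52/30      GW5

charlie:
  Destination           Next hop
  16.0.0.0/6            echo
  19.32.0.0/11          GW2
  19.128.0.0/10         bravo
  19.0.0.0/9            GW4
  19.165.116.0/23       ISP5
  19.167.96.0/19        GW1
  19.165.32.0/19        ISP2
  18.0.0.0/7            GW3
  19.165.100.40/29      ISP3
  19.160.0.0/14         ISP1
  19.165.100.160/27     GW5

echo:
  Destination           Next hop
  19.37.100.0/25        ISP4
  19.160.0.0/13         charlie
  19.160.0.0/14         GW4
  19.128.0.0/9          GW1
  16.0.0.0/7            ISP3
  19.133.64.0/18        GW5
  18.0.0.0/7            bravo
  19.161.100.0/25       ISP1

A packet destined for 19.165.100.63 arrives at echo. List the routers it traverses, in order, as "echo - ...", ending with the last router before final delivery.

At echo: longest match for 19.165.100.63 is 19.160.0.0/13 -> charlie
At charlie: longest match for 19.165.100.63 is 19.128.0.0/10 -> bravo
At bravo: longest match for 19.165.100.63 is 19.165.96.0/19 -> directly connected

echo - charlie - bravo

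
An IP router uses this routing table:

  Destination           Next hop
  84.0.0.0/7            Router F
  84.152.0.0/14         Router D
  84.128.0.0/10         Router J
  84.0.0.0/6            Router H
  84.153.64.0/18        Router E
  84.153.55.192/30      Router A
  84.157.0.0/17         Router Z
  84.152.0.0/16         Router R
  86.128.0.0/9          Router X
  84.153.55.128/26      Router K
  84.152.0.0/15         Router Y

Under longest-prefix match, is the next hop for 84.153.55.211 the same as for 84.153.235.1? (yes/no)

84.153.55.211: longest match 84.152.0.0/15 -> Router Y
84.153.235.1: longest match 84.152.0.0/15 -> Router Y

yes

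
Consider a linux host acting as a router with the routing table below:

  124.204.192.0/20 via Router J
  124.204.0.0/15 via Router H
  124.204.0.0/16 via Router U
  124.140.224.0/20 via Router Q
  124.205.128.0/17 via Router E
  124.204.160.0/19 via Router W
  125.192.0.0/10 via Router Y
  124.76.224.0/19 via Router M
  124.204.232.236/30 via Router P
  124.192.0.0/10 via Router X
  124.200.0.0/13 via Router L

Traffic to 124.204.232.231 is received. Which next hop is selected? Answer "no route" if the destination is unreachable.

Routes whose prefix contains 124.204.232.231:
  124.192.0.0/10 (124.192.0.0 - 124.255.255.255) -> Router X
  124.200.0.0/13 (124.200.0.0 - 124.207.255.255) -> Router L
  124.204.0.0/15 (124.204.0.0 - 124.205.255.255) -> Router H
  124.204.0.0/16 (124.204.0.0 - 124.204.255.255) -> Router U
More-specific entries that do NOT match:
  124.204.232.236/30 (124.204.232.236 - 124.204.232.239) does not contain 124.204.232.231
  124.204.192.0/20 (124.204.192.0 - 124.204.207.255) does not contain 124.204.232.231
  124.140.224.0/20 (124.140.224.0 - 124.140.239.255) does not contain 124.204.232.231
  124.204.160.0/19 (124.204.160.0 - 124.204.191.255) does not contain 124.204.232.231
  124.76.224.0/19 (124.76.224.0 - 124.76.255.255) does not contain 124.204.232.231
  124.205.128.0/17 (124.205.128.0 - 124.205.255.255) does not contain 124.204.232.231
Longest matching prefix is /16 -> next hop Router U.

Router U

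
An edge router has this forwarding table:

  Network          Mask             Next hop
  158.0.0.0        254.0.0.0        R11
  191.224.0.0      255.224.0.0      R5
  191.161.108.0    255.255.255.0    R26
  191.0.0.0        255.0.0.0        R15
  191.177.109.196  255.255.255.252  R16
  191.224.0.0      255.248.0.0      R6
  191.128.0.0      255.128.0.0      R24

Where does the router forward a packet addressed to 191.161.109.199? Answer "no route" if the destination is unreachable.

Routes whose prefix contains 191.161.109.199:
  191.0.0.0/8 (191.0.0.0 - 191.255.255.255) -> R15
  191.128.0.0/9 (191.128.0.0 - 191.255.255.255) -> R24
More-specific entries that do NOT match:
  191.177.109.196/30 (191.177.109.196 - 191.177.109.199) does not contain 191.161.109.199
  191.161.108.0/24 (191.161.108.0 - 191.161.108.255) does not contain 191.161.109.199
  191.224.0.0/13 (191.224.0.0 - 191.231.255.255) does not contain 191.161.109.199
  191.224.0.0/11 (191.224.0.0 - 191.255.255.255) does not contain 191.161.109.199
Longest matching prefix is /9 -> next hop R24.

R24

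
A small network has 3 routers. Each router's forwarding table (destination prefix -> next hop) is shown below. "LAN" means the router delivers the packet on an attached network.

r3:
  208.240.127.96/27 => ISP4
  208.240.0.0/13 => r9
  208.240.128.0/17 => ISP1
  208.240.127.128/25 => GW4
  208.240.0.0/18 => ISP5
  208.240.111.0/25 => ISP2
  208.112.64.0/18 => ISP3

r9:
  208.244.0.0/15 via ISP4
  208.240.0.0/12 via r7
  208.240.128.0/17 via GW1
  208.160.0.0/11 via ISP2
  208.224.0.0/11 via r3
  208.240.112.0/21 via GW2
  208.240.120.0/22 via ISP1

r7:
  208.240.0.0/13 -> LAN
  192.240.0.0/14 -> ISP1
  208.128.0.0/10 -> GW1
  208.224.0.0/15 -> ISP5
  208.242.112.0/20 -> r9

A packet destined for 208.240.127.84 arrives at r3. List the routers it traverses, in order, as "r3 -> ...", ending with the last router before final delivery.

At r3: longest match for 208.240.127.84 is 208.240.0.0/13 -> r9
At r9: longest match for 208.240.127.84 is 208.240.0.0/12 -> r7
At r7: longest match for 208.240.127.84 is 208.240.0.0/13 -> LAN

r3 -> r9 -> r7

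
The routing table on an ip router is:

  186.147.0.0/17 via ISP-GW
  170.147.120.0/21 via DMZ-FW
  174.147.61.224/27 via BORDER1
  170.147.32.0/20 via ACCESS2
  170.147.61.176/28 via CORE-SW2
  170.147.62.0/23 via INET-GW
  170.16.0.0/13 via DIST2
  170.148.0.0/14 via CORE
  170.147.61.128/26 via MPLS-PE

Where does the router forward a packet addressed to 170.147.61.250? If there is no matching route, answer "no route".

No entry's prefix contains 170.147.61.250; there is no default route.

no route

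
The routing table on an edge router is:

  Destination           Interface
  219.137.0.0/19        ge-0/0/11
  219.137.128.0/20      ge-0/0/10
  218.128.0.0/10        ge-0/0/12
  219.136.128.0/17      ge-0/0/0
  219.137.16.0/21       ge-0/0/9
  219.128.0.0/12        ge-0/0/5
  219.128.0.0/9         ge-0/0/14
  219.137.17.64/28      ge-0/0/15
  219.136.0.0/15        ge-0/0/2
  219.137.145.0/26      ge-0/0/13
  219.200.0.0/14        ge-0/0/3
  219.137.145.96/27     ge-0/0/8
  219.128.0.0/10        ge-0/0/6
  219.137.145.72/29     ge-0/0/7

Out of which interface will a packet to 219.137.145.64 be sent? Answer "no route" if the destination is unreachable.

ge-0/0/2

Routes whose prefix contains 219.137.145.64:
  219.128.0.0/9 (219.128.0.0 - 219.255.255.255) -> ge-0/0/14
  219.128.0.0/10 (219.128.0.0 - 219.191.255.255) -> ge-0/0/6
  219.128.0.0/12 (219.128.0.0 - 219.143.255.255) -> ge-0/0/5
  219.136.0.0/15 (219.136.0.0 - 219.137.255.255) -> ge-0/0/2
More-specific entries that do NOT match:
  219.137.145.72/29 (219.137.145.72 - 219.137.145.79) does not contain 219.137.145.64
  219.137.17.64/28 (219.137.17.64 - 219.137.17.79) does not contain 219.137.145.64
  219.137.145.96/27 (219.137.145.96 - 219.137.145.127) does not contain 219.137.145.64
  219.137.145.0/26 (219.137.145.0 - 219.137.145.63) does not contain 219.137.145.64
  219.137.16.0/21 (219.137.16.0 - 219.137.23.255) does not contain 219.137.145.64
  219.137.128.0/20 (219.137.128.0 - 219.137.143.255) does not contain 219.137.145.64
  219.137.0.0/19 (219.137.0.0 - 219.137.31.255) does not contain 219.137.145.64
  219.136.128.0/17 (219.136.128.0 - 219.136.255.255) does not contain 219.137.145.64
Longest matching prefix is /15 -> interface ge-0/0/2.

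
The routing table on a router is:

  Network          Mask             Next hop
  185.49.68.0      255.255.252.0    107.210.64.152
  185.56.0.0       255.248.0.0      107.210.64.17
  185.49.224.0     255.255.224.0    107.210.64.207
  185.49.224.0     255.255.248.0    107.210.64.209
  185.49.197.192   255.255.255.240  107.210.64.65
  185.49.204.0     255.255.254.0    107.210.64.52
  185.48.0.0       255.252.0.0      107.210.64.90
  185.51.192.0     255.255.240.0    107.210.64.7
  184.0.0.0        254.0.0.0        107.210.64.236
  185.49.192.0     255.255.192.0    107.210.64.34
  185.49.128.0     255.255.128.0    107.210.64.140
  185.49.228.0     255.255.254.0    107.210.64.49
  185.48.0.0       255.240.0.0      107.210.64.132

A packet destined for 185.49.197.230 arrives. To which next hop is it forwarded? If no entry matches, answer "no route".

Routes whose prefix contains 185.49.197.230:
  184.0.0.0/7 (184.0.0.0 - 185.255.255.255) -> 107.210.64.236
  185.48.0.0/12 (185.48.0.0 - 185.63.255.255) -> 107.210.64.132
  185.48.0.0/14 (185.48.0.0 - 185.51.255.255) -> 107.210.64.90
  185.49.128.0/17 (185.49.128.0 - 185.49.255.255) -> 107.210.64.140
  185.49.192.0/18 (185.49.192.0 - 185.49.255.255) -> 107.210.64.34
More-specific entries that do NOT match:
  185.49.197.192/28 (185.49.197.192 - 185.49.197.207) does not contain 185.49.197.230
  185.49.204.0/23 (185.49.204.0 - 185.49.205.255) does not contain 185.49.197.230
  185.49.228.0/23 (185.49.228.0 - 185.49.229.255) does not contain 185.49.197.230
  185.49.68.0/22 (185.49.68.0 - 185.49.71.255) does not contain 185.49.197.230
  185.49.224.0/21 (185.49.224.0 - 185.49.231.255) does not contain 185.49.197.230
  185.51.192.0/20 (185.51.192.0 - 185.51.207.255) does not contain 185.49.197.230
  185.49.224.0/19 (185.49.224.0 - 185.49.255.255) does not contain 185.49.197.230
Longest matching prefix is /18 -> next hop 107.210.64.34.

107.210.64.34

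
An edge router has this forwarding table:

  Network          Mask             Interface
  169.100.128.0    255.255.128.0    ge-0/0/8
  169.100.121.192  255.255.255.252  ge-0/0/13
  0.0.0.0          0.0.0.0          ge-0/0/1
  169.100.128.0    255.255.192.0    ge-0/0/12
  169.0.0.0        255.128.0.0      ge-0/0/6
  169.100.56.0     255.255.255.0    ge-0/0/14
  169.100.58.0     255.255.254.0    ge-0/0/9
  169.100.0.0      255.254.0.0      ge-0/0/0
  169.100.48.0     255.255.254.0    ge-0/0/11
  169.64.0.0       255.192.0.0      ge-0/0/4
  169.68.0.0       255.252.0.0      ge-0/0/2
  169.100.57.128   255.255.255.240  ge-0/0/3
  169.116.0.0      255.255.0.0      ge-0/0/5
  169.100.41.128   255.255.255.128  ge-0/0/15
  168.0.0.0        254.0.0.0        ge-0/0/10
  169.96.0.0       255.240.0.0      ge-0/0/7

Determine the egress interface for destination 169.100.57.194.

Routes whose prefix contains 169.100.57.194:
  0.0.0.0/0 (default, matches everything) -> ge-0/0/1
  168.0.0.0/7 (168.0.0.0 - 169.255.255.255) -> ge-0/0/10
  169.0.0.0/9 (169.0.0.0 - 169.127.255.255) -> ge-0/0/6
  169.64.0.0/10 (169.64.0.0 - 169.127.255.255) -> ge-0/0/4
  169.96.0.0/12 (169.96.0.0 - 169.111.255.255) -> ge-0/0/7
  169.100.0.0/15 (169.100.0.0 - 169.101.255.255) -> ge-0/0/0
More-specific entries that do NOT match:
  169.100.121.192/30 (169.100.121.192 - 169.100.121.195) does not contain 169.100.57.194
  169.100.57.128/28 (169.100.57.128 - 169.100.57.143) does not contain 169.100.57.194
  169.100.41.128/25 (169.100.41.128 - 169.100.41.255) does not contain 169.100.57.194
  169.100.56.0/24 (169.100.56.0 - 169.100.56.255) does not contain 169.100.57.194
  169.100.58.0/23 (169.100.58.0 - 169.100.59.255) does not contain 169.100.57.194
  169.100.48.0/23 (169.100.48.0 - 169.100.49.255) does not contain 169.100.57.194
  169.100.128.0/18 (169.100.128.0 - 169.100.191.255) does not contain 169.100.57.194
  169.100.128.0/17 (169.100.128.0 - 169.100.255.255) does not contain 169.100.57.194
  169.116.0.0/16 (169.116.0.0 - 169.116.255.255) does not contain 169.100.57.194
Longest matching prefix is /15 -> interface ge-0/0/0.

ge-0/0/0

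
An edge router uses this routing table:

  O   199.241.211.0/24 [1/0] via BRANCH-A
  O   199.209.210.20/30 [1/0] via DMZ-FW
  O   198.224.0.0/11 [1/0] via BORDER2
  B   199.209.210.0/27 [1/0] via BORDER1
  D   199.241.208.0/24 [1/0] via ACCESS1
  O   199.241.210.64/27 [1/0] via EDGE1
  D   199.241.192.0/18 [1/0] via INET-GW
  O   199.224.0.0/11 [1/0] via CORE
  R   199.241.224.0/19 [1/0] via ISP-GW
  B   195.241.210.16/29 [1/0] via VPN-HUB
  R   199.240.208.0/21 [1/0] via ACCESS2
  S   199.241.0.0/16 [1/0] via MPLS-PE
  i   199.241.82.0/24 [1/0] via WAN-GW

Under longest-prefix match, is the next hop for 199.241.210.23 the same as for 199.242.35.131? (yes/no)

199.241.210.23: longest match 199.241.192.0/18 -> INET-GW
199.242.35.131: longest match 199.224.0.0/11 -> CORE

no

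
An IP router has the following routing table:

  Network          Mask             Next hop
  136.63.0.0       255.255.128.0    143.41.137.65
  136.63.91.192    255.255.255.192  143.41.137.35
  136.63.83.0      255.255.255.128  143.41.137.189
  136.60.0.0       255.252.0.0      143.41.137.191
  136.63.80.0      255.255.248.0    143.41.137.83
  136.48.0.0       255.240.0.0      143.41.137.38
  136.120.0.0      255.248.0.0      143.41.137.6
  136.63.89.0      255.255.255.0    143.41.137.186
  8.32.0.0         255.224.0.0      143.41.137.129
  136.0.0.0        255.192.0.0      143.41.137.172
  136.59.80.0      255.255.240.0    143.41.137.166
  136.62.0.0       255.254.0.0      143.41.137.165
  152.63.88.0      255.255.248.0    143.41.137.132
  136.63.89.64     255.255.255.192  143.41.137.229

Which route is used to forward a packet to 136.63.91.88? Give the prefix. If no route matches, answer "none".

136.63.0.0/17

Entries matching 136.63.91.88:
  136.0.0.0/10 (136.0.0.0 - 136.63.255.255)
  136.48.0.0/12 (136.48.0.0 - 136.63.255.255)
  136.60.0.0/14 (136.60.0.0 - 136.63.255.255)
  136.62.0.0/15 (136.62.0.0 - 136.63.255.255)
  136.63.0.0/17 (136.63.0.0 - 136.63.127.255)
Most specific is 136.63.0.0/17.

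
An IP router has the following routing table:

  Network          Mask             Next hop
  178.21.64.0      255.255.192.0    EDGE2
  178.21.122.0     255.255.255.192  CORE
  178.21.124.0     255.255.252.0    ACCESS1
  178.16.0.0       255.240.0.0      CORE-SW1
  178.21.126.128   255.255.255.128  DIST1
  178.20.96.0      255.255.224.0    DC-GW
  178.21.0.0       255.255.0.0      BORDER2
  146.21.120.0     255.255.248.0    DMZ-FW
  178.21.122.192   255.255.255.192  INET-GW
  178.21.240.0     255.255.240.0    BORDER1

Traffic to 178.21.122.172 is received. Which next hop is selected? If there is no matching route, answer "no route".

EDGE2

Routes whose prefix contains 178.21.122.172:
  178.16.0.0/12 (178.16.0.0 - 178.31.255.255) -> CORE-SW1
  178.21.0.0/16 (178.21.0.0 - 178.21.255.255) -> BORDER2
  178.21.64.0/18 (178.21.64.0 - 178.21.127.255) -> EDGE2
More-specific entries that do NOT match:
  178.21.122.0/26 (178.21.122.0 - 178.21.122.63) does not contain 178.21.122.172
  178.21.122.192/26 (178.21.122.192 - 178.21.122.255) does not contain 178.21.122.172
  178.21.126.128/25 (178.21.126.128 - 178.21.126.255) does not contain 178.21.122.172
  178.21.124.0/22 (178.21.124.0 - 178.21.127.255) does not contain 178.21.122.172
  146.21.120.0/21 (146.21.120.0 - 146.21.127.255) does not contain 178.21.122.172
  178.21.240.0/20 (178.21.240.0 - 178.21.255.255) does not contain 178.21.122.172
  178.20.96.0/19 (178.20.96.0 - 178.20.127.255) does not contain 178.21.122.172
Longest matching prefix is /18 -> next hop EDGE2.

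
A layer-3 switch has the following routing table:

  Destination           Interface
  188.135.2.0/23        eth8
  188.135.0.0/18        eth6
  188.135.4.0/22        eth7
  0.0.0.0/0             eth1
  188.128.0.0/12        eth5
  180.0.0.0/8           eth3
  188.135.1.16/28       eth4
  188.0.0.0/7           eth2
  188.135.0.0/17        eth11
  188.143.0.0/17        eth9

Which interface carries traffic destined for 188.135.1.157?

eth6

Routes whose prefix contains 188.135.1.157:
  0.0.0.0/0 (default, matches everything) -> eth1
  188.0.0.0/7 (188.0.0.0 - 189.255.255.255) -> eth2
  188.128.0.0/12 (188.128.0.0 - 188.143.255.255) -> eth5
  188.135.0.0/17 (188.135.0.0 - 188.135.127.255) -> eth11
  188.135.0.0/18 (188.135.0.0 - 188.135.63.255) -> eth6
More-specific entries that do NOT match:
  188.135.1.16/28 (188.135.1.16 - 188.135.1.31) does not contain 188.135.1.157
  188.135.2.0/23 (188.135.2.0 - 188.135.3.255) does not contain 188.135.1.157
  188.135.4.0/22 (188.135.4.0 - 188.135.7.255) does not contain 188.135.1.157
Longest matching prefix is /18 -> interface eth6.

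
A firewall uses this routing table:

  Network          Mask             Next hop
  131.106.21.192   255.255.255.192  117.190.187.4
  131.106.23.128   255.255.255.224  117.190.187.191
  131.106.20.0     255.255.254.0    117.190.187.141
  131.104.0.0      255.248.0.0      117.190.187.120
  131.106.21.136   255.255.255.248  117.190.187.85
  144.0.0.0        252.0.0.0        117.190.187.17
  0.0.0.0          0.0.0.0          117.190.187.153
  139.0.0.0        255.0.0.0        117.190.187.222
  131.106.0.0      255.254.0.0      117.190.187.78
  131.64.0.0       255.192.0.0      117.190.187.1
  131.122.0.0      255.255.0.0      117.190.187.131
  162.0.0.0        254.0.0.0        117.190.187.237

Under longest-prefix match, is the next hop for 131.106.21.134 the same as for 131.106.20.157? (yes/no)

yes

131.106.21.134: longest match 131.106.20.0/23 -> 117.190.187.141
131.106.20.157: longest match 131.106.20.0/23 -> 117.190.187.141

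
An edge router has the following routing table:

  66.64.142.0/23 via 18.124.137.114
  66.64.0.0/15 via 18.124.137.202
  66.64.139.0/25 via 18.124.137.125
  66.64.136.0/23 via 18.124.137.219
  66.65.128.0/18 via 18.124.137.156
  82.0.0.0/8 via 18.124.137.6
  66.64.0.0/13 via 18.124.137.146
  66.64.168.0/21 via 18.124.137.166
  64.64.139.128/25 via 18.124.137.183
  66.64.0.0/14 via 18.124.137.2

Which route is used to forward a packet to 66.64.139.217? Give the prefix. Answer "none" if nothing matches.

66.64.0.0/15

Entries matching 66.64.139.217:
  66.64.0.0/13 (66.64.0.0 - 66.71.255.255)
  66.64.0.0/14 (66.64.0.0 - 66.67.255.255)
  66.64.0.0/15 (66.64.0.0 - 66.65.255.255)
Most specific is 66.64.0.0/15.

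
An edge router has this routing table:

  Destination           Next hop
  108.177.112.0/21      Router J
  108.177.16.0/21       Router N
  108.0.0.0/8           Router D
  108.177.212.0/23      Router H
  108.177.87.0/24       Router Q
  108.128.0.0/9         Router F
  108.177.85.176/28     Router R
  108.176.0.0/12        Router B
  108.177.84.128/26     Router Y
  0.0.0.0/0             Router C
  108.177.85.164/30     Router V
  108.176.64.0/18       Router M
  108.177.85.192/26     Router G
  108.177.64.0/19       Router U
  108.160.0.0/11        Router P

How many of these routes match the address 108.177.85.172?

6

Prefixes containing 108.177.85.172:
  0.0.0.0/0 (default, matches everything)
  108.0.0.0/8 (108.0.0.0 - 108.255.255.255)
  108.128.0.0/9 (108.128.0.0 - 108.255.255.255)
  108.160.0.0/11 (108.160.0.0 - 108.191.255.255)
  108.176.0.0/12 (108.176.0.0 - 108.191.255.255)
  108.177.64.0/19 (108.177.64.0 - 108.177.95.255)
Total matching entries: 6.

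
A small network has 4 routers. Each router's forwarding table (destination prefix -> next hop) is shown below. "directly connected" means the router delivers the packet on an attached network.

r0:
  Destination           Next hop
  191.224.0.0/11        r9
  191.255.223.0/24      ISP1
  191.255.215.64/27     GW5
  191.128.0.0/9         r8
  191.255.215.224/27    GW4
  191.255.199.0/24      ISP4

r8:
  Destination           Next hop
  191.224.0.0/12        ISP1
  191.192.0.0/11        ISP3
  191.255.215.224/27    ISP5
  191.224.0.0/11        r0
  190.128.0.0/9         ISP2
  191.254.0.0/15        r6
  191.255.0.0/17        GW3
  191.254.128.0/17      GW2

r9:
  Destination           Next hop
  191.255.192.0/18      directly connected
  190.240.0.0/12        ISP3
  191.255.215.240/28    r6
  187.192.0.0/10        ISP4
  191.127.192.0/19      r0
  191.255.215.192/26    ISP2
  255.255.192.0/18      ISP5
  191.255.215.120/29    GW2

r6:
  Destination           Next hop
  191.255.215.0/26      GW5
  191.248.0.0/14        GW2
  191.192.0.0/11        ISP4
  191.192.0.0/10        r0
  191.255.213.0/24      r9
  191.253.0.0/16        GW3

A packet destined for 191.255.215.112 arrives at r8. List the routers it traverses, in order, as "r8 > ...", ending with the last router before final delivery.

r8 > r6 > r0 > r9

At r8: longest match for 191.255.215.112 is 191.254.0.0/15 -> r6
At r6: longest match for 191.255.215.112 is 191.192.0.0/10 -> r0
At r0: longest match for 191.255.215.112 is 191.224.0.0/11 -> r9
At r9: longest match for 191.255.215.112 is 191.255.192.0/18 -> directly connected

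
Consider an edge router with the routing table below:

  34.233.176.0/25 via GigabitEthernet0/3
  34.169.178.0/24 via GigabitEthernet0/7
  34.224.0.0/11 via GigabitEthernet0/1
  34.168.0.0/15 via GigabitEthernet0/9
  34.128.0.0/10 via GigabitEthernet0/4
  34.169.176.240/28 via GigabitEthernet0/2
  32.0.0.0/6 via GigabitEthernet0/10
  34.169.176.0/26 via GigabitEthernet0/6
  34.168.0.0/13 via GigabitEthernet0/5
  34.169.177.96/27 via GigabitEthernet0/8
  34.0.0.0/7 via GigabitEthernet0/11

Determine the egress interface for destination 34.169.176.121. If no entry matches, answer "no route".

Routes whose prefix contains 34.169.176.121:
  32.0.0.0/6 (32.0.0.0 - 35.255.255.255) -> GigabitEthernet0/10
  34.0.0.0/7 (34.0.0.0 - 35.255.255.255) -> GigabitEthernet0/11
  34.128.0.0/10 (34.128.0.0 - 34.191.255.255) -> GigabitEthernet0/4
  34.168.0.0/13 (34.168.0.0 - 34.175.255.255) -> GigabitEthernet0/5
  34.168.0.0/15 (34.168.0.0 - 34.169.255.255) -> GigabitEthernet0/9
More-specific entries that do NOT match:
  34.169.176.240/28 (34.169.176.240 - 34.169.176.255) does not contain 34.169.176.121
  34.169.177.96/27 (34.169.177.96 - 34.169.177.127) does not contain 34.169.176.121
  34.169.176.0/26 (34.169.176.0 - 34.169.176.63) does not contain 34.169.176.121
  34.233.176.0/25 (34.233.176.0 - 34.233.176.127) does not contain 34.169.176.121
  34.169.178.0/24 (34.169.178.0 - 34.169.178.255) does not contain 34.169.176.121
Longest matching prefix is /15 -> interface GigabitEthernet0/9.

GigabitEthernet0/9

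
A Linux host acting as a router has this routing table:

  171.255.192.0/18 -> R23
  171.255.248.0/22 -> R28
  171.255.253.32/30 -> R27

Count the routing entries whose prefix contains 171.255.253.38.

Prefixes containing 171.255.253.38:
  171.255.192.0/18 (171.255.192.0 - 171.255.255.255)
Total matching entries: 1.

1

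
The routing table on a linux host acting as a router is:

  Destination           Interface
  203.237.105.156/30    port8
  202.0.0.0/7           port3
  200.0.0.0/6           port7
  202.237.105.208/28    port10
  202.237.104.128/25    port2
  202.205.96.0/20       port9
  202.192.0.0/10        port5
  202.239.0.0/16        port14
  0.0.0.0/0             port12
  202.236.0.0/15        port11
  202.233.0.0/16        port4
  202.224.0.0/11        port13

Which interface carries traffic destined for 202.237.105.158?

Routes whose prefix contains 202.237.105.158:
  0.0.0.0/0 (default, matches everything) -> port12
  200.0.0.0/6 (200.0.0.0 - 203.255.255.255) -> port7
  202.0.0.0/7 (202.0.0.0 - 203.255.255.255) -> port3
  202.192.0.0/10 (202.192.0.0 - 202.255.255.255) -> port5
  202.224.0.0/11 (202.224.0.0 - 202.255.255.255) -> port13
  202.236.0.0/15 (202.236.0.0 - 202.237.255.255) -> port11
More-specific entries that do NOT match:
  203.237.105.156/30 (203.237.105.156 - 203.237.105.159) does not contain 202.237.105.158
  202.237.105.208/28 (202.237.105.208 - 202.237.105.223) does not contain 202.237.105.158
  202.237.104.128/25 (202.237.104.128 - 202.237.104.255) does not contain 202.237.105.158
  202.205.96.0/20 (202.205.96.0 - 202.205.111.255) does not contain 202.237.105.158
  202.239.0.0/16 (202.239.0.0 - 202.239.255.255) does not contain 202.237.105.158
  202.233.0.0/16 (202.233.0.0 - 202.233.255.255) does not contain 202.237.105.158
Longest matching prefix is /15 -> interface port11.

port11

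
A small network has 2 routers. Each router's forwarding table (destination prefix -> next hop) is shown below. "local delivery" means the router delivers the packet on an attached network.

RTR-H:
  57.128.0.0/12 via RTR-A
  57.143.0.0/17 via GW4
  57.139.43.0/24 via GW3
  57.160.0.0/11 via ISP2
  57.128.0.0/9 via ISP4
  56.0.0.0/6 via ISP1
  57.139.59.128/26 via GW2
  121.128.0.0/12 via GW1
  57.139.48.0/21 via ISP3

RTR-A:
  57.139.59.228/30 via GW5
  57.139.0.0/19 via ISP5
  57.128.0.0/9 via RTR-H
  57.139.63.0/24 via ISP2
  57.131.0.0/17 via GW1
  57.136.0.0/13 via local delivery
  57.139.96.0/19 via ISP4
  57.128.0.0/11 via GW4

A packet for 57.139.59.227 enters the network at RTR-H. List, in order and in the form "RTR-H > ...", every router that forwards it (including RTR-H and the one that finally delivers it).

RTR-H > RTR-A

At RTR-H: longest match for 57.139.59.227 is 57.128.0.0/12 -> RTR-A
At RTR-A: longest match for 57.139.59.227 is 57.136.0.0/13 -> local delivery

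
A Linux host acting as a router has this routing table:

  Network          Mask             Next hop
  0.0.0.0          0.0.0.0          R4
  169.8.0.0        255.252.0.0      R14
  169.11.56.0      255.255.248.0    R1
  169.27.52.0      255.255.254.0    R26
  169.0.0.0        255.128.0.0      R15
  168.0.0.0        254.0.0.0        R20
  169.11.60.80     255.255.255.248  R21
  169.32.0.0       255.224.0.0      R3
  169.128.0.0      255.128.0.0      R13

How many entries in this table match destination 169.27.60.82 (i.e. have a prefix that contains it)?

Prefixes containing 169.27.60.82:
  0.0.0.0/0 (default, matches everything)
  168.0.0.0/7 (168.0.0.0 - 169.255.255.255)
  169.0.0.0/9 (169.0.0.0 - 169.127.255.255)
Total matching entries: 3.

3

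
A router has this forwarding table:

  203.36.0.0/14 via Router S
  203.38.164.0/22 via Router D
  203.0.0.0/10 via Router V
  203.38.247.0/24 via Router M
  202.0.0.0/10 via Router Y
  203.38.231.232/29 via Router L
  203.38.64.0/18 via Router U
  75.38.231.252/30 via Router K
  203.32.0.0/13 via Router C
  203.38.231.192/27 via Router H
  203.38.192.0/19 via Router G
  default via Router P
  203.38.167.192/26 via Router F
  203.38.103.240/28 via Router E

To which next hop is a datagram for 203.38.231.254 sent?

Router S

Routes whose prefix contains 203.38.231.254:
  0.0.0.0/0 (default, matches everything) -> Router P
  203.0.0.0/10 (203.0.0.0 - 203.63.255.255) -> Router V
  203.32.0.0/13 (203.32.0.0 - 203.39.255.255) -> Router C
  203.36.0.0/14 (203.36.0.0 - 203.39.255.255) -> Router S
More-specific entries that do NOT match:
  75.38.231.252/30 (75.38.231.252 - 75.38.231.255) does not contain 203.38.231.254
  203.38.231.232/29 (203.38.231.232 - 203.38.231.239) does not contain 203.38.231.254
  203.38.103.240/28 (203.38.103.240 - 203.38.103.255) does not contain 203.38.231.254
  203.38.231.192/27 (203.38.231.192 - 203.38.231.223) does not contain 203.38.231.254
  203.38.167.192/26 (203.38.167.192 - 203.38.167.255) does not contain 203.38.231.254
  203.38.247.0/24 (203.38.247.0 - 203.38.247.255) does not contain 203.38.231.254
  203.38.164.0/22 (203.38.164.0 - 203.38.167.255) does not contain 203.38.231.254
  203.38.192.0/19 (203.38.192.0 - 203.38.223.255) does not contain 203.38.231.254
  203.38.64.0/18 (203.38.64.0 - 203.38.127.255) does not contain 203.38.231.254
Longest matching prefix is /14 -> next hop Router S.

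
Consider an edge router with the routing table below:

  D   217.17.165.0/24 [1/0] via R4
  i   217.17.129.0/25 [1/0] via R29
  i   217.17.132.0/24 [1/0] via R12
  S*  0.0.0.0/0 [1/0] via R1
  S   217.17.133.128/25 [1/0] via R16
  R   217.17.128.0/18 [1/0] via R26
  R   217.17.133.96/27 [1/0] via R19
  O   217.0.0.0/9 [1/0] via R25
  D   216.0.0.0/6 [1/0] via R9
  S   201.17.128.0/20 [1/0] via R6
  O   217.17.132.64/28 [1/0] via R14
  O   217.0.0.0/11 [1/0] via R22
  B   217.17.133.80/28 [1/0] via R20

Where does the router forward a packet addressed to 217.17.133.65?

R26

Routes whose prefix contains 217.17.133.65:
  0.0.0.0/0 (default, matches everything) -> R1
  216.0.0.0/6 (216.0.0.0 - 219.255.255.255) -> R9
  217.0.0.0/9 (217.0.0.0 - 217.127.255.255) -> R25
  217.0.0.0/11 (217.0.0.0 - 217.31.255.255) -> R22
  217.17.128.0/18 (217.17.128.0 - 217.17.191.255) -> R26
More-specific entries that do NOT match:
  217.17.132.64/28 (217.17.132.64 - 217.17.132.79) does not contain 217.17.133.65
  217.17.133.80/28 (217.17.133.80 - 217.17.133.95) does not contain 217.17.133.65
  217.17.133.96/27 (217.17.133.96 - 217.17.133.127) does not contain 217.17.133.65
  217.17.129.0/25 (217.17.129.0 - 217.17.129.127) does not contain 217.17.133.65
  217.17.133.128/25 (217.17.133.128 - 217.17.133.255) does not contain 217.17.133.65
  217.17.165.0/24 (217.17.165.0 - 217.17.165.255) does not contain 217.17.133.65
  217.17.132.0/24 (217.17.132.0 - 217.17.132.255) does not contain 217.17.133.65
  201.17.128.0/20 (201.17.128.0 - 201.17.143.255) does not contain 217.17.133.65
Longest matching prefix is /18 -> next hop R26.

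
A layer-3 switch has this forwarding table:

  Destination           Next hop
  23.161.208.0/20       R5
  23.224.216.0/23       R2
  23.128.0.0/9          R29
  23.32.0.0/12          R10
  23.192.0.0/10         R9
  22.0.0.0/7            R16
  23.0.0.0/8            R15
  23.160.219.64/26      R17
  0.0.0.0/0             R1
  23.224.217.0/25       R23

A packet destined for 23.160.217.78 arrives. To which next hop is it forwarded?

Routes whose prefix contains 23.160.217.78:
  0.0.0.0/0 (default, matches everything) -> R1
  22.0.0.0/7 (22.0.0.0 - 23.255.255.255) -> R16
  23.0.0.0/8 (23.0.0.0 - 23.255.255.255) -> R15
  23.128.0.0/9 (23.128.0.0 - 23.255.255.255) -> R29
More-specific entries that do NOT match:
  23.160.219.64/26 (23.160.219.64 - 23.160.219.127) does not contain 23.160.217.78
  23.224.217.0/25 (23.224.217.0 - 23.224.217.127) does not contain 23.160.217.78
  23.224.216.0/23 (23.224.216.0 - 23.224.217.255) does not contain 23.160.217.78
  23.161.208.0/20 (23.161.208.0 - 23.161.223.255) does not contain 23.160.217.78
  23.32.0.0/12 (23.32.0.0 - 23.47.255.255) does not contain 23.160.217.78
  23.192.0.0/10 (23.192.0.0 - 23.255.255.255) does not contain 23.160.217.78
Longest matching prefix is /9 -> next hop R29.

R29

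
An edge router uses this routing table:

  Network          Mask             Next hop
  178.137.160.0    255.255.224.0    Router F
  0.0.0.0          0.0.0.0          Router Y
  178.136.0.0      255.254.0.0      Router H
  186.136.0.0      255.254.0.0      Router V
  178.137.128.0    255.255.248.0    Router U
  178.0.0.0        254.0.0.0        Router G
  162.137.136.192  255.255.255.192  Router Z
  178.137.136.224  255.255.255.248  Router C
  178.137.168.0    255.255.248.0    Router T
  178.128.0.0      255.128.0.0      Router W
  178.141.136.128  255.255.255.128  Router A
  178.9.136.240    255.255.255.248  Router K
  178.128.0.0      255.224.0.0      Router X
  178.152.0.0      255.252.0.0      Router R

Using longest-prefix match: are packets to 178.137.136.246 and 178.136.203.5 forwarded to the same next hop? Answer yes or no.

178.137.136.246: longest match 178.136.0.0/15 -> Router H
178.136.203.5: longest match 178.136.0.0/15 -> Router H

yes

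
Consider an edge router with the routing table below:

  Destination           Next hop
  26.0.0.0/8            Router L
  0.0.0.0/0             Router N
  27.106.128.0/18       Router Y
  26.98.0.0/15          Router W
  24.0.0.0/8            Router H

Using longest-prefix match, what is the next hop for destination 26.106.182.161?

Routes whose prefix contains 26.106.182.161:
  0.0.0.0/0 (default, matches everything) -> Router N
  26.0.0.0/8 (26.0.0.0 - 26.255.255.255) -> Router L
More-specific entries that do NOT match:
  27.106.128.0/18 (27.106.128.0 - 27.106.191.255) does not contain 26.106.182.161
  26.98.0.0/15 (26.98.0.0 - 26.99.255.255) does not contain 26.106.182.161
Longest matching prefix is /8 -> next hop Router L.

Router L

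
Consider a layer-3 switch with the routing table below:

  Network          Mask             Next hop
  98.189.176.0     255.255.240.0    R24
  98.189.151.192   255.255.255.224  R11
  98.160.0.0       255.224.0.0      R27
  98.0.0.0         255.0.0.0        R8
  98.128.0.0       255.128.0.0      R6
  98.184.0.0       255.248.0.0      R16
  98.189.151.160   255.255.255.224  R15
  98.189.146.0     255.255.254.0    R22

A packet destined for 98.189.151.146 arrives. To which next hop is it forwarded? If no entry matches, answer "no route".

Routes whose prefix contains 98.189.151.146:
  98.0.0.0/8 (98.0.0.0 - 98.255.255.255) -> R8
  98.128.0.0/9 (98.128.0.0 - 98.255.255.255) -> R6
  98.160.0.0/11 (98.160.0.0 - 98.191.255.255) -> R27
  98.184.0.0/13 (98.184.0.0 - 98.191.255.255) -> R16
More-specific entries that do NOT match:
  98.189.151.192/27 (98.189.151.192 - 98.189.151.223) does not contain 98.189.151.146
  98.189.151.160/27 (98.189.151.160 - 98.189.151.191) does not contain 98.189.151.146
  98.189.146.0/23 (98.189.146.0 - 98.189.147.255) does not contain 98.189.151.146
  98.189.176.0/20 (98.189.176.0 - 98.189.191.255) does not contain 98.189.151.146
Longest matching prefix is /13 -> next hop R16.

R16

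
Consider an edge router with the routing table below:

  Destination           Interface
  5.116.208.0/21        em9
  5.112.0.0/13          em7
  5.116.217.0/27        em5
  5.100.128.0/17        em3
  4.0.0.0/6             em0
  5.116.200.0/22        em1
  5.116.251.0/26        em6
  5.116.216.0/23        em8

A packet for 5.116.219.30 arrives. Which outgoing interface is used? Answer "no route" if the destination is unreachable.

Routes whose prefix contains 5.116.219.30:
  4.0.0.0/6 (4.0.0.0 - 7.255.255.255) -> em0
  5.112.0.0/13 (5.112.0.0 - 5.119.255.255) -> em7
More-specific entries that do NOT match:
  5.116.217.0/27 (5.116.217.0 - 5.116.217.31) does not contain 5.116.219.30
  5.116.251.0/26 (5.116.251.0 - 5.116.251.63) does not contain 5.116.219.30
  5.116.216.0/23 (5.116.216.0 - 5.116.217.255) does not contain 5.116.219.30
  5.116.200.0/22 (5.116.200.0 - 5.116.203.255) does not contain 5.116.219.30
  5.116.208.0/21 (5.116.208.0 - 5.116.215.255) does not contain 5.116.219.30
  5.100.128.0/17 (5.100.128.0 - 5.100.255.255) does not contain 5.116.219.30
Longest matching prefix is /13 -> interface em7.

em7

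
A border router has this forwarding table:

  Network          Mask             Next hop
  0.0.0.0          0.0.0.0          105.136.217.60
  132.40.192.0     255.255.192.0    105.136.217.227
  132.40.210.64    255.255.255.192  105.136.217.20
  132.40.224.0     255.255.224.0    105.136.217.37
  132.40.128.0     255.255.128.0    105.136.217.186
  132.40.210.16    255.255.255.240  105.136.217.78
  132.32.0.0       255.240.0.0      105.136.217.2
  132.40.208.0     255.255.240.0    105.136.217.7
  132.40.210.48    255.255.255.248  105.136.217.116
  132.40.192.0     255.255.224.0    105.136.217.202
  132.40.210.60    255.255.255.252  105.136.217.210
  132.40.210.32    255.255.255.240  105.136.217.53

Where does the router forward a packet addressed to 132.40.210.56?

105.136.217.7

Routes whose prefix contains 132.40.210.56:
  0.0.0.0/0 (default, matches everything) -> 105.136.217.60
  132.32.0.0/12 (132.32.0.0 - 132.47.255.255) -> 105.136.217.2
  132.40.128.0/17 (132.40.128.0 - 132.40.255.255) -> 105.136.217.186
  132.40.192.0/18 (132.40.192.0 - 132.40.255.255) -> 105.136.217.227
  132.40.192.0/19 (132.40.192.0 - 132.40.223.255) -> 105.136.217.202
  132.40.208.0/20 (132.40.208.0 - 132.40.223.255) -> 105.136.217.7
More-specific entries that do NOT match:
  132.40.210.60/30 (132.40.210.60 - 132.40.210.63) does not contain 132.40.210.56
  132.40.210.48/29 (132.40.210.48 - 132.40.210.55) does not contain 132.40.210.56
  132.40.210.16/28 (132.40.210.16 - 132.40.210.31) does not contain 132.40.210.56
  132.40.210.32/28 (132.40.210.32 - 132.40.210.47) does not contain 132.40.210.56
  132.40.210.64/26 (132.40.210.64 - 132.40.210.127) does not contain 132.40.210.56
Longest matching prefix is /20 -> next hop 105.136.217.7.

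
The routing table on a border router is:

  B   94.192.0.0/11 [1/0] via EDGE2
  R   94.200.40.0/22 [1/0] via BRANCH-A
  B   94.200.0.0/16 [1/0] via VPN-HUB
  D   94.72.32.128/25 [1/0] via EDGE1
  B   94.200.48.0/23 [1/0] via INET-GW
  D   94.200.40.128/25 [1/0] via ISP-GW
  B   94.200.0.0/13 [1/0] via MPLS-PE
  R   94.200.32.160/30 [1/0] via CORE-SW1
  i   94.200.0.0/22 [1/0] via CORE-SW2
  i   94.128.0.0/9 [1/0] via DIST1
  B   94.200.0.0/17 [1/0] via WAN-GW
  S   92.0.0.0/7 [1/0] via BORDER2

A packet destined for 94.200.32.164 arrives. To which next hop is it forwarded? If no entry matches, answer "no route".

Routes whose prefix contains 94.200.32.164:
  94.128.0.0/9 (94.128.0.0 - 94.255.255.255) -> DIST1
  94.192.0.0/11 (94.192.0.0 - 94.223.255.255) -> EDGE2
  94.200.0.0/13 (94.200.0.0 - 94.207.255.255) -> MPLS-PE
  94.200.0.0/16 (94.200.0.0 - 94.200.255.255) -> VPN-HUB
  94.200.0.0/17 (94.200.0.0 - 94.200.127.255) -> WAN-GW
More-specific entries that do NOT match:
  94.200.32.160/30 (94.200.32.160 - 94.200.32.163) does not contain 94.200.32.164
  94.72.32.128/25 (94.72.32.128 - 94.72.32.255) does not contain 94.200.32.164
  94.200.40.128/25 (94.200.40.128 - 94.200.40.255) does not contain 94.200.32.164
  94.200.48.0/23 (94.200.48.0 - 94.200.49.255) does not contain 94.200.32.164
  94.200.40.0/22 (94.200.40.0 - 94.200.43.255) does not contain 94.200.32.164
  94.200.0.0/22 (94.200.0.0 - 94.200.3.255) does not contain 94.200.32.164
Longest matching prefix is /17 -> next hop WAN-GW.

WAN-GW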